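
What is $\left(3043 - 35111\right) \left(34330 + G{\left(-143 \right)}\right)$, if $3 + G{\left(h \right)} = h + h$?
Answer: $-1091626788$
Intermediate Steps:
$G{\left(h \right)} = -3 + 2 h$ ($G{\left(h \right)} = -3 + \left(h + h\right) = -3 + 2 h$)
$\left(3043 - 35111\right) \left(34330 + G{\left(-143 \right)}\right) = \left(3043 - 35111\right) \left(34330 + \left(-3 + 2 \left(-143\right)\right)\right) = - 32068 \left(34330 - 289\right) = \left(-32068\right) 34041 = -1091626788$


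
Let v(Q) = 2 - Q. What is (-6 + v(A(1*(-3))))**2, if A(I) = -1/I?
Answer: 169/9 ≈ 18.778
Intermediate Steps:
(-6 + v(A(1*(-3))))**2 = (-6 + (2 - (-1)/(1*(-3))))**2 = (-6 + (2 - (-1)/(-3)))**2 = (-6 + (2 - (-1)*(-1)/3))**2 = (-6 + (2 - 1*1/3))**2 = (-6 + (2 - 1/3))**2 = (-6 + 5/3)**2 = (-13/3)**2 = 169/9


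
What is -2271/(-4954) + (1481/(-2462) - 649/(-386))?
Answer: 1810465015/1176986182 ≈ 1.5382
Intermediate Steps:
-2271/(-4954) + (1481/(-2462) - 649/(-386)) = -2271*(-1/4954) + (1481*(-1/2462) - 649*(-1/386)) = 2271/4954 + (-1481/2462 + 649/386) = 2271/4954 + 256543/237583 = 1810465015/1176986182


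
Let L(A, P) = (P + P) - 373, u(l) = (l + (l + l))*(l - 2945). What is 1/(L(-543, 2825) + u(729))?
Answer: -1/4841115 ≈ -2.0656e-7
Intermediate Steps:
u(l) = 3*l*(-2945 + l) (u(l) = (l + 2*l)*(-2945 + l) = (3*l)*(-2945 + l) = 3*l*(-2945 + l))
L(A, P) = -373 + 2*P (L(A, P) = 2*P - 373 = -373 + 2*P)
1/(L(-543, 2825) + u(729)) = 1/((-373 + 2*2825) + 3*729*(-2945 + 729)) = 1/((-373 + 5650) + 3*729*(-2216)) = 1/(5277 - 4846392) = 1/(-4841115) = -1/4841115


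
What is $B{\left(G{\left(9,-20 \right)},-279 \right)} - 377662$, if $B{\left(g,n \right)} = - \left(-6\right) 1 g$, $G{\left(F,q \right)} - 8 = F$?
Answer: $-377560$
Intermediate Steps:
$G{\left(F,q \right)} = 8 + F$
$B{\left(g,n \right)} = 6 g$ ($B{\left(g,n \right)} = - \left(-6\right) g = 6 g$)
$B{\left(G{\left(9,-20 \right)},-279 \right)} - 377662 = 6 \left(8 + 9\right) - 377662 = 6 \cdot 17 - 377662 = 102 - 377662 = -377560$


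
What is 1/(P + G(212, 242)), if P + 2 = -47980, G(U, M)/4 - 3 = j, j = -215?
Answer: -1/48830 ≈ -2.0479e-5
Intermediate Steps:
G(U, M) = -848 (G(U, M) = 12 + 4*(-215) = 12 - 860 = -848)
P = -47982 (P = -2 - 47980 = -47982)
1/(P + G(212, 242)) = 1/(-47982 - 848) = 1/(-48830) = -1/48830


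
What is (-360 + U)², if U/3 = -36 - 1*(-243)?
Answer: 68121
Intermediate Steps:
U = 621 (U = 3*(-36 - 1*(-243)) = 3*(-36 + 243) = 3*207 = 621)
(-360 + U)² = (-360 + 621)² = 261² = 68121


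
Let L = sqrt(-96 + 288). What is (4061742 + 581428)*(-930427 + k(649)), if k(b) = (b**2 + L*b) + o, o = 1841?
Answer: -2355874810450 + 24107338640*sqrt(3) ≈ -2.3141e+12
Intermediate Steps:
L = 8*sqrt(3) (L = sqrt(192) = 8*sqrt(3) ≈ 13.856)
k(b) = 1841 + b**2 + 8*b*sqrt(3) (k(b) = (b**2 + (8*sqrt(3))*b) + 1841 = (b**2 + 8*b*sqrt(3)) + 1841 = 1841 + b**2 + 8*b*sqrt(3))
(4061742 + 581428)*(-930427 + k(649)) = (4061742 + 581428)*(-930427 + (1841 + 649**2 + 8*649*sqrt(3))) = 4643170*(-930427 + (1841 + 421201 + 5192*sqrt(3))) = 4643170*(-930427 + (423042 + 5192*sqrt(3))) = 4643170*(-507385 + 5192*sqrt(3)) = -2355874810450 + 24107338640*sqrt(3)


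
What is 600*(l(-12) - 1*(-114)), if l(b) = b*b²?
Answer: -968400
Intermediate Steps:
l(b) = b³
600*(l(-12) - 1*(-114)) = 600*((-12)³ - 1*(-114)) = 600*(-1728 + 114) = 600*(-1614) = -968400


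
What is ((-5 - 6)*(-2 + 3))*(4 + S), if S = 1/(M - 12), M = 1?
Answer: -43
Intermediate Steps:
S = -1/11 (S = 1/(1 - 12) = 1/(-11) = -1/11 ≈ -0.090909)
((-5 - 6)*(-2 + 3))*(4 + S) = ((-5 - 6)*(-2 + 3))*(4 - 1/11) = -11*1*(43/11) = -11*43/11 = -43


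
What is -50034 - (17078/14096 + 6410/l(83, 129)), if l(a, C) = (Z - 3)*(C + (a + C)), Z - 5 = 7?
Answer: -1082322414479/21630312 ≈ -50037.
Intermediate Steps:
Z = 12 (Z = 5 + 7 = 12)
l(a, C) = 9*a + 18*C (l(a, C) = (12 - 3)*(C + (a + C)) = 9*(C + (C + a)) = 9*(a + 2*C) = 9*a + 18*C)
-50034 - (17078/14096 + 6410/l(83, 129)) = -50034 - (17078/14096 + 6410/(9*83 + 18*129)) = -50034 - (17078*(1/14096) + 6410/(747 + 2322)) = -50034 - (8539/7048 + 6410/3069) = -50034 - 1*71383871/21630312 = -50034 - 71383871/21630312 = -1082322414479/21630312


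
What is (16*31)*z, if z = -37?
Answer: -18352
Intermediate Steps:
(16*31)*z = (16*31)*(-37) = 496*(-37) = -18352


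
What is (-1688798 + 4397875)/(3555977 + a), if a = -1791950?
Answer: 2709077/1764027 ≈ 1.5357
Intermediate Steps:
(-1688798 + 4397875)/(3555977 + a) = (-1688798 + 4397875)/(3555977 - 1791950) = 2709077/1764027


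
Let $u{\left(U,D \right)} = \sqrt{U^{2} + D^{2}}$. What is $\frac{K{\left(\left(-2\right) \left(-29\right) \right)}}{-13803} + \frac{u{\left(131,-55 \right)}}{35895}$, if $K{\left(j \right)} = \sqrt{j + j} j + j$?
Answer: $- \frac{58}{13803} - \frac{116 \sqrt{29}}{13803} + \frac{\sqrt{20186}}{35895} \approx -0.045501$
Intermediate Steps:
$K{\left(j \right)} = j + \sqrt{2} j^{\frac{3}{2}}$ ($K{\left(j \right)} = \sqrt{2 j} j + j = \sqrt{2} \sqrt{j} j + j = \sqrt{2} j^{\frac{3}{2}} + j = j + \sqrt{2} j^{\frac{3}{2}}$)
$u{\left(U,D \right)} = \sqrt{D^{2} + U^{2}}$
$\frac{K{\left(\left(-2\right) \left(-29\right) \right)}}{-13803} + \frac{u{\left(131,-55 \right)}}{35895} = \frac{\left(-2\right) \left(-29\right) + \sqrt{2} \left(\left(-2\right) \left(-29\right)\right)^{\frac{3}{2}}}{-13803} + \frac{\sqrt{\left(-55\right)^{2} + 131^{2}}}{35895} = \left(58 + \sqrt{2} \cdot 58^{\frac{3}{2}}\right) \left(- \frac{1}{13803}\right) + \sqrt{3025 + 17161} \cdot \frac{1}{35895} = \left(58 + \sqrt{2} \cdot 58 \sqrt{58}\right) \left(- \frac{1}{13803}\right) + \sqrt{20186} \cdot \frac{1}{35895} = \left(58 + 116 \sqrt{29}\right) \left(- \frac{1}{13803}\right) + \frac{\sqrt{20186}}{35895} = \left(- \frac{58}{13803} - \frac{116 \sqrt{29}}{13803}\right) + \frac{\sqrt{20186}}{35895} = - \frac{58}{13803} - \frac{116 \sqrt{29}}{13803} + \frac{\sqrt{20186}}{35895}$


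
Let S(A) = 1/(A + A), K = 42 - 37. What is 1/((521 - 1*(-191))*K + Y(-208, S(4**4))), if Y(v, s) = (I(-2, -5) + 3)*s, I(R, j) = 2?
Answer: 512/1822725 ≈ 0.00028090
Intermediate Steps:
K = 5
S(A) = 1/(2*A)
Y(v, s) = 5*s (Y(v, s) = (2 + 3)*s = 5*s)
1/((521 - 1*(-191))*K + Y(-208, S(4**4))) = 1/((521 - 1*(-191))*5 + 5*(1/(2*(4**4)))) = 1/((521 + 191)*5 + 5*((1/2)/256)) = 1/(712*5 + 5*((1/2)*(1/256))) = 1/(3560 + 5*(1/512)) = 1/(3560 + 5/512) = 1/(1822725/512) = 512/1822725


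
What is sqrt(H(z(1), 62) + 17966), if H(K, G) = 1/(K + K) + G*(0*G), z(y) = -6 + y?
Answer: sqrt(1796590)/10 ≈ 134.04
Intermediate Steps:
H(K, G) = 1/(2*K) (H(K, G) = 1/(2*K) + G*0 = 1/(2*K) + 0 = 1/(2*K))
sqrt(H(z(1), 62) + 17966) = sqrt(1/(2*(-6 + 1)) + 17966) = sqrt((1/2)/(-5) + 17966) = sqrt((1/2)*(-1/5) + 17966) = sqrt(-1/10 + 17966) = sqrt(179659/10) = sqrt(1796590)/10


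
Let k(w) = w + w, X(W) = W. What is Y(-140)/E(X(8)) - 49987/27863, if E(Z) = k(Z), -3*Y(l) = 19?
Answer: -2928773/1337424 ≈ -2.1899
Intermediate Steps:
Y(l) = -19/3 (Y(l) = -⅓*19 = -19/3)
k(w) = 2*w
E(Z) = 2*Z
Y(-140)/E(X(8)) - 49987/27863 = -19/(3*(2*8)) - 49987/27863 = -19/3/16 - 49987*1/27863 = -19/3*1/16 - 49987/27863 = -19/48 - 49987/27863 = -2928773/1337424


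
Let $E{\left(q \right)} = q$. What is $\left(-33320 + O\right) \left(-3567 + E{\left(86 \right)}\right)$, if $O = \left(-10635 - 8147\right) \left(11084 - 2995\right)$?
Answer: $528975955558$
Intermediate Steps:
$O = -151927598$ ($O = \left(-18782\right) 8089 = -151927598$)
$\left(-33320 + O\right) \left(-3567 + E{\left(86 \right)}\right) = \left(-33320 - 151927598\right) \left(-3567 + 86\right) = \left(-151960918\right) \left(-3481\right) = 528975955558$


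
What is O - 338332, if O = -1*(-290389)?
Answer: -47943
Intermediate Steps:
O = 290389
O - 338332 = 290389 - 338332 = -47943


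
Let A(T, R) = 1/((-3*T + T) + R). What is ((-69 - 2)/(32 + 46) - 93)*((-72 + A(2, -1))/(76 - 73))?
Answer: 528865/234 ≈ 2260.1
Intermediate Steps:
A(T, R) = 1/(R - 2*T) (A(T, R) = 1/(-2*T + R) = 1/(R - 2*T))
((-69 - 2)/(32 + 46) - 93)*((-72 + A(2, -1))/(76 - 73)) = ((-69 - 2)/(32 + 46) - 93)*((-72 + 1/(-1 - 2*2))/(76 - 73)) = (-71/78 - 93)*((-72 + 1/(-1 - 4))/3) = (-71*1/78 - 93)*((-72 + 1/(-5))*(⅓)) = (-71/78 - 93)*((-72 - ⅕)*(⅓)) = -(-528865)/(78*3) = -7325/78*(-361/15) = 528865/234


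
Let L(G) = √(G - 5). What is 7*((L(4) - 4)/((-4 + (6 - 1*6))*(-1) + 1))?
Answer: -28/5 + 7*I/5 ≈ -5.6 + 1.4*I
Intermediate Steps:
L(G) = √(-5 + G)
7*((L(4) - 4)/((-4 + (6 - 1*6))*(-1) + 1)) = 7*((√(-5 + 4) - 4)/((-4 + (6 - 1*6))*(-1) + 1)) = 7*((√(-1) - 4)/((-4 + (6 - 6))*(-1) + 1)) = 7*((I - 4)/((-4 + 0)*(-1) + 1)) = 7*((-4 + I)/(-4*(-1) + 1)) = 7*((-4 + I)/(4 + 1)) = 7*((-4 + I)/5) = 7*((-4 + I)*(⅕)) = 7*(-⅘ + I/5) = -28/5 + 7*I/5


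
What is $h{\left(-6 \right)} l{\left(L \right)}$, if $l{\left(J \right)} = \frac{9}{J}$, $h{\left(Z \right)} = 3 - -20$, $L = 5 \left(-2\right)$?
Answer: $- \frac{207}{10} \approx -20.7$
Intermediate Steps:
$L = -10$
$h{\left(Z \right)} = 23$ ($h{\left(Z \right)} = 3 + 20 = 23$)
$h{\left(-6 \right)} l{\left(L \right)} = 23 \frac{9}{-10} = 23 \cdot 9 \left(- \frac{1}{10}\right) = 23 \left(- \frac{9}{10}\right) = - \frac{207}{10}$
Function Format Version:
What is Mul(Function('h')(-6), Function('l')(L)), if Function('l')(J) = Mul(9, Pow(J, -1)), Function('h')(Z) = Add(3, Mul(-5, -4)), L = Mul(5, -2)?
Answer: Rational(-207, 10) ≈ -20.700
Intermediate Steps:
L = -10
Function('h')(Z) = 23 (Function('h')(Z) = Add(3, 20) = 23)
Mul(Function('h')(-6), Function('l')(L)) = Mul(23, Mul(9, Pow(-10, -1))) = Mul(23, Mul(9, Rational(-1, 10))) = Mul(23, Rational(-9, 10)) = Rational(-207, 10)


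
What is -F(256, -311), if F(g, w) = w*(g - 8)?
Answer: 77128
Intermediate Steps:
F(g, w) = w*(-8 + g)
-F(256, -311) = -(-311)*(-8 + 256) = -(-311)*248 = -1*(-77128) = 77128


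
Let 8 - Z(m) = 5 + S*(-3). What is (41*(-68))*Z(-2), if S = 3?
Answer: -33456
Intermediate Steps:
Z(m) = 12 (Z(m) = 8 - (5 + 3*(-3)) = 8 - (5 - 9) = 8 - 1*(-4) = 8 + 4 = 12)
(41*(-68))*Z(-2) = (41*(-68))*12 = -2788*12 = -33456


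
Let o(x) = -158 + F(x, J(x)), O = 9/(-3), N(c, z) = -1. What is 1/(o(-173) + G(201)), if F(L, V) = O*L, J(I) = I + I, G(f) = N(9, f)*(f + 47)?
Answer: 1/113 ≈ 0.0088496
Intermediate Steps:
G(f) = -47 - f (G(f) = -(f + 47) = -(47 + f) = -47 - f)
J(I) = 2*I
O = -3 (O = 9*(-⅓) = -3)
F(L, V) = -3*L
o(x) = -158 - 3*x
1/(o(-173) + G(201)) = 1/((-158 - 3*(-173)) + (-47 - 1*201)) = 1/((-158 + 519) + (-47 - 201)) = 1/(361 - 248) = 1/113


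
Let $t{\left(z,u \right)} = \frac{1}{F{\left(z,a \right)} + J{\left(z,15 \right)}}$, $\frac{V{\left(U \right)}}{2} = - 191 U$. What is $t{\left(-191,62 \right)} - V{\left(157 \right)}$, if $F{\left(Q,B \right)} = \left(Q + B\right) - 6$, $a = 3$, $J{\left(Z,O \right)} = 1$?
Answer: $\frac{11574981}{193} \approx 59974.0$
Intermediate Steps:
$F{\left(Q,B \right)} = -6 + B + Q$ ($F{\left(Q,B \right)} = \left(B + Q\right) - 6 = -6 + B + Q$)
$V{\left(U \right)} = - 382 U$ ($V{\left(U \right)} = 2 \left(- 191 U\right) = - 382 U$)
$t{\left(z,u \right)} = \frac{1}{-2 + z}$ ($t{\left(z,u \right)} = \frac{1}{\left(-6 + 3 + z\right) + 1} = \frac{1}{\left(-3 + z\right) + 1} = \frac{1}{-2 + z}$)
$t{\left(-191,62 \right)} - V{\left(157 \right)} = \frac{1}{-2 - 191} - \left(-382\right) 157 = \frac{1}{-193} - -59974 = - \frac{1}{193} + 59974 = \frac{11574981}{193}$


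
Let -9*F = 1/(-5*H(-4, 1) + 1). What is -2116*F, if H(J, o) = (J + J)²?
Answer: -2116/2871 ≈ -0.73703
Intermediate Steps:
H(J, o) = 4*J² (H(J, o) = (2*J)² = 4*J²)
F = 1/2871 (F = -1/(9*(-20*(-4)² + 1)) = -1/(9*(-20*16 + 1)) = -1/(9*(-5*64 + 1)) = -1/(9*(-320 + 1)) = -⅑/(-319) = -⅑*(-1/319) = 1/2871 ≈ 0.00034831)
-2116*F = -2116*1/2871 = -2116/2871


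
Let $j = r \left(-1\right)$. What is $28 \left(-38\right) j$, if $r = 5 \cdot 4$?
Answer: $21280$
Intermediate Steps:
$r = 20$
$j = -20$ ($j = 20 \left(-1\right) = -20$)
$28 \left(-38\right) j = 28 \left(-38\right) \left(-20\right) = \left(-1064\right) \left(-20\right) = 21280$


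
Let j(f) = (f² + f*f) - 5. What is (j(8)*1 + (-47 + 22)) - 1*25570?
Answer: -25472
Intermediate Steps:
j(f) = -5 + 2*f² (j(f) = (f² + f²) - 5 = 2*f² - 5 = -5 + 2*f²)
(j(8)*1 + (-47 + 22)) - 1*25570 = ((-5 + 2*8²)*1 + (-47 + 22)) - 1*25570 = ((-5 + 2*64)*1 - 25) - 25570 = ((-5 + 128)*1 - 25) - 25570 = (123*1 - 25) - 25570 = (123 - 25) - 25570 = 98 - 25570 = -25472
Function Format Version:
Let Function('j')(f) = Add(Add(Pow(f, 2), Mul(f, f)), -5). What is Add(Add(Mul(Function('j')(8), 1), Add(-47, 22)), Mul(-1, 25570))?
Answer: -25472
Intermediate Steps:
Function('j')(f) = Add(-5, Mul(2, Pow(f, 2))) (Function('j')(f) = Add(Add(Pow(f, 2), Pow(f, 2)), -5) = Add(Mul(2, Pow(f, 2)), -5) = Add(-5, Mul(2, Pow(f, 2))))
Add(Add(Mul(Function('j')(8), 1), Add(-47, 22)), Mul(-1, 25570)) = Add(Add(Mul(Add(-5, Mul(2, Pow(8, 2))), 1), Add(-47, 22)), Mul(-1, 25570)) = Add(Add(Mul(Add(-5, Mul(2, 64)), 1), -25), -25570) = Add(Add(Mul(Add(-5, 128), 1), -25), -25570) = Add(Add(Mul(123, 1), -25), -25570) = Add(Add(123, -25), -25570) = Add(98, -25570) = -25472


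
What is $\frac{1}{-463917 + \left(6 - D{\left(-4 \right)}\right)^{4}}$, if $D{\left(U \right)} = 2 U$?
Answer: $- \frac{1}{425501} \approx -2.3502 \cdot 10^{-6}$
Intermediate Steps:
$\frac{1}{-463917 + \left(6 - D{\left(-4 \right)}\right)^{4}} = \frac{1}{-463917 + \left(6 - 2 \left(-4\right)\right)^{4}} = \frac{1}{-463917 + \left(6 - -8\right)^{4}} = \frac{1}{-463917 + \left(6 + 8\right)^{4}} = \frac{1}{-463917 + 14^{4}} = \frac{1}{-463917 + 38416} = \frac{1}{-425501} = - \frac{1}{425501}$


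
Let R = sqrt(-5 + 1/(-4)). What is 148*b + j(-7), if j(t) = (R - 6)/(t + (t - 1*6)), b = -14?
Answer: -20717/10 - I*sqrt(21)/40 ≈ -2071.7 - 0.11456*I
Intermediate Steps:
R = I*sqrt(21)/2 (R = sqrt(-5 - 1/4) = sqrt(-21/4) = I*sqrt(21)/2 ≈ 2.2913*I)
j(t) = (-6 + I*sqrt(21)/2)/(-6 + 2*t) (j(t) = (I*sqrt(21)/2 - 6)/(t + (t - 1*6)) = (-6 + I*sqrt(21)/2)/(t + (t - 6)) = (-6 + I*sqrt(21)/2)/(t + (-6 + t)) = (-6 + I*sqrt(21)/2)/(-6 + 2*t))
148*b + j(-7) = 148*(-14) + (-12 + I*sqrt(21))/(4*(-3 - 7)) = -2072 + (1/4)*(-12 + I*sqrt(21))/(-10) = -2072 + (1/4)*(-1/10)*(-12 + I*sqrt(21)) = -2072 + (3/10 - I*sqrt(21)/40) = -20717/10 - I*sqrt(21)/40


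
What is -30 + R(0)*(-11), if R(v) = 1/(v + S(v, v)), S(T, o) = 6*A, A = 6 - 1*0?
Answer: -1091/36 ≈ -30.306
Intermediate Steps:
A = 6 (A = 6 + 0 = 6)
S(T, o) = 36 (S(T, o) = 6*6 = 36)
R(v) = 1/(36 + v) (R(v) = 1/(v + 36) = 1/(36 + v))
-30 + R(0)*(-11) = -30 - 11/(36 + 0) = -30 - 11/36 = -1091/36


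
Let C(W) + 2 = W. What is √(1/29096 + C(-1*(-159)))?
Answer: √33228163002/14548 ≈ 12.530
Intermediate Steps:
C(W) = -2 + W
√(1/29096 + C(-1*(-159))) = √(1/29096 + (-2 - 1*(-159))) = √(1/29096 + (-2 + 159)) = √(1/29096 + 157) = √(4568073/29096) = √33228163002/14548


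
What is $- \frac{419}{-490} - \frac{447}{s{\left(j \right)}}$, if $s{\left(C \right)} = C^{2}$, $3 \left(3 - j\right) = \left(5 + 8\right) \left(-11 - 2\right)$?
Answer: $\frac{5652163}{7762580} \approx 0.72813$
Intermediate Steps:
$j = \frac{178}{3}$ ($j = 3 - \frac{\left(5 + 8\right) \left(-11 - 2\right)}{3} = 3 - \frac{13 \left(-11 + \left(-4 + 2\right)\right)}{3} = 3 - \frac{13 \left(-11 - 2\right)}{3} = 3 - \frac{13 \left(-13\right)}{3} = 3 - - \frac{169}{3} = 3 + \frac{169}{3} = \frac{178}{3} \approx 59.333$)
$- \frac{419}{-490} - \frac{447}{s{\left(j \right)}} = - \frac{419}{-490} - \frac{447}{\left(\frac{178}{3}\right)^{2}} = \left(-419\right) \left(- \frac{1}{490}\right) - \frac{447}{\frac{31684}{9}} = \frac{419}{490} - \frac{4023}{31684} = \frac{5652163}{7762580}$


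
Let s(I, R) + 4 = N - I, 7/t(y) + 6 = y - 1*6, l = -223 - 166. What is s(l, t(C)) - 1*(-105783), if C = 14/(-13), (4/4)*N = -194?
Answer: 105974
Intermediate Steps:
N = -194
C = -14/13 (C = 14*(-1/13) = -14/13 ≈ -1.0769)
l = -389
t(y) = 7/(-12 + y) (t(y) = 7/(-6 + (y - 1*6)) = 7/(-6 + (y - 6)) = 7/(-6 + (-6 + y)) = 7/(-12 + y))
s(I, R) = -198 - I (s(I, R) = -4 + (-194 - I) = -198 - I)
s(l, t(C)) - 1*(-105783) = (-198 - 1*(-389)) - 1*(-105783) = (-198 + 389) + 105783 = 191 + 105783 = 105974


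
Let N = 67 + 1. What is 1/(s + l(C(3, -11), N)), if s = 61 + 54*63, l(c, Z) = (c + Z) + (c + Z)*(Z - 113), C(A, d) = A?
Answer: 1/339 ≈ 0.0029499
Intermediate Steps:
N = 68
l(c, Z) = Z + c + (-113 + Z)*(Z + c) (l(c, Z) = (Z + c) + (Z + c)*(-113 + Z) = (Z + c) + (-113 + Z)*(Z + c) = Z + c + (-113 + Z)*(Z + c))
s = 3463 (s = 61 + 3402 = 3463)
1/(s + l(C(3, -11), N)) = 1/(3463 + (68² - 112*68 - 112*3 + 68*3)) = 1/(3463 + (4624 - 7616 - 336 + 204)) = 1/(3463 - 3124) = 1/339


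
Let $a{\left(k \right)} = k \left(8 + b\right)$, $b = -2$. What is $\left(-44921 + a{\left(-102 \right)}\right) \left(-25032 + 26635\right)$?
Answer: $-72989399$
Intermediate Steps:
$a{\left(k \right)} = 6 k$ ($a{\left(k \right)} = k \left(8 - 2\right) = k 6 = 6 k$)
$\left(-44921 + a{\left(-102 \right)}\right) \left(-25032 + 26635\right) = \left(-44921 + 6 \left(-102\right)\right) \left(-25032 + 26635\right) = \left(-44921 - 612\right) 1603 = \left(-45533\right) 1603 = -72989399$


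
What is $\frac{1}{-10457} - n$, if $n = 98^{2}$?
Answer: $- \frac{100429029}{10457} \approx -9604.0$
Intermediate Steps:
$n = 9604$
$\frac{1}{-10457} - n = \frac{1}{-10457} - 9604 = - \frac{1}{10457} - 9604 = - \frac{100429029}{10457}$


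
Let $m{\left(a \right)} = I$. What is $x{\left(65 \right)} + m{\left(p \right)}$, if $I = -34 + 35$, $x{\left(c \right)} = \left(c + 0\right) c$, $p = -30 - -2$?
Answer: $4226$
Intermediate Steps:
$p = -28$ ($p = -30 + 2 = -28$)
$x{\left(c \right)} = c^{2}$ ($x{\left(c \right)} = c c = c^{2}$)
$I = 1$
$m{\left(a \right)} = 1$
$x{\left(65 \right)} + m{\left(p \right)} = 65^{2} + 1 = 4225 + 1 = 4226$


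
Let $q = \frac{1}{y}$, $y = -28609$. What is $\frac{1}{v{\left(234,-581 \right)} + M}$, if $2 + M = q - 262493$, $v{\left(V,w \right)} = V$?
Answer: $- \frac{28609}{7503024950} \approx -3.813 \cdot 10^{-6}$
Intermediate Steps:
$q = - \frac{1}{28609}$ ($q = \frac{1}{-28609} = - \frac{1}{28609} \approx -3.4954 \cdot 10^{-5}$)
$M = - \frac{7509719456}{28609}$ ($M = -2 - \frac{7509662238}{28609} = - \frac{7509719456}{28609} \approx -2.625 \cdot 10^{5}$)
$\frac{1}{v{\left(234,-581 \right)} + M} = \frac{1}{234 - \frac{7509719456}{28609}} = \frac{1}{- \frac{7503024950}{28609}} = - \frac{28609}{7503024950}$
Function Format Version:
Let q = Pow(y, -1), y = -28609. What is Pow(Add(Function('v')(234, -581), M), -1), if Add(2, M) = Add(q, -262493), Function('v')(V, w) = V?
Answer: Rational(-28609, 7503024950) ≈ -3.8130e-6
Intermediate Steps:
q = Rational(-1, 28609) (q = Pow(-28609, -1) = Rational(-1, 28609) ≈ -3.4954e-5)
M = Rational(-7509719456, 28609) (M = Add(-2, Add(Rational(-1, 28609), -262493)) = Add(-2, Rational(-7509662238, 28609)) = Rational(-7509719456, 28609) ≈ -2.6250e+5)
Pow(Add(Function('v')(234, -581), M), -1) = Pow(Add(234, Rational(-7509719456, 28609)), -1) = Pow(Rational(-7503024950, 28609), -1) = Rational(-28609, 7503024950)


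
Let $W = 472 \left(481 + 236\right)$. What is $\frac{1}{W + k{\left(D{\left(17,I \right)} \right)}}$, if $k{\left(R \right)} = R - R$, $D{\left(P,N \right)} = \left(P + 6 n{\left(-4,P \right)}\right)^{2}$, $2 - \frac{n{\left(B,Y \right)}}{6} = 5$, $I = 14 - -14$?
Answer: $\frac{1}{338424} \approx 2.9549 \cdot 10^{-6}$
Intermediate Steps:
$I = 28$ ($I = 14 + 14 = 28$)
$n{\left(B,Y \right)} = -18$ ($n{\left(B,Y \right)} = 12 - 30 = -18$)
$D{\left(P,N \right)} = \left(-108 + P\right)^{2}$ ($D{\left(P,N \right)} = \left(P + 6 \left(-18\right)\right)^{2} = \left(P - 108\right)^{2} = \left(-108 + P\right)^{2}$)
$W = 338424$ ($W = 472 \cdot 717 = 338424$)
$k{\left(R \right)} = 0$
$\frac{1}{W + k{\left(D{\left(17,I \right)} \right)}} = \frac{1}{338424 + 0} = \frac{1}{338424}$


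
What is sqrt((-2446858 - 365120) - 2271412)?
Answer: I*sqrt(5083390) ≈ 2254.6*I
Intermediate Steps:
sqrt((-2446858 - 365120) - 2271412) = sqrt(-2811978 - 2271412) = sqrt(-5083390) = I*sqrt(5083390)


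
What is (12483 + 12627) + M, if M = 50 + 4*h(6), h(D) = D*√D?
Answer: 25160 + 24*√6 ≈ 25219.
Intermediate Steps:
h(D) = D^(3/2)
M = 50 + 24*√6 (M = 50 + 4*6^(3/2) = 50 + 4*(6*√6) = 50 + 24*√6 ≈ 108.79)
(12483 + 12627) + M = (12483 + 12627) + (50 + 24*√6) = 25110 + (50 + 24*√6) = 25160 + 24*√6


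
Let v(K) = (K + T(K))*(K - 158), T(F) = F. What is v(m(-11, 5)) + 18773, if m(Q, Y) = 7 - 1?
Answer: 16949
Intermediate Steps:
m(Q, Y) = 6
v(K) = 2*K*(-158 + K) (v(K) = (K + K)*(K - 158) = (2*K)*(-158 + K) = 2*K*(-158 + K))
v(m(-11, 5)) + 18773 = 2*6*(-158 + 6) + 18773 = 2*6*(-152) + 18773 = -1824 + 18773 = 16949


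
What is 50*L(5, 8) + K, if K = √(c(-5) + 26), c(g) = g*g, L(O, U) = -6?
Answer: -300 + √51 ≈ -292.86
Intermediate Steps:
c(g) = g²
K = √51 (K = √((-5)² + 26) = √(25 + 26) = √51 ≈ 7.1414)
50*L(5, 8) + K = 50*(-6) + √51 = -300 + √51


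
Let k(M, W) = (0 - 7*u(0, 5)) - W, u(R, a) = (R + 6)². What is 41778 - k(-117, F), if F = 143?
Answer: 42173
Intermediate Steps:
u(R, a) = (6 + R)²
k(M, W) = -252 - W (k(M, W) = (0 - 7*(6 + 0)²) - W = (0 - 7*6²) - W = (0 - 7*36) - W = (0 - 252) - W = -252 - W)
41778 - k(-117, F) = 41778 - (-252 - 1*143) = 41778 - (-252 - 143) = 41778 - 1*(-395) = 41778 + 395 = 42173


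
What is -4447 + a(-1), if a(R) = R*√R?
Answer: -4447 - I ≈ -4447.0 - 1.0*I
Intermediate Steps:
a(R) = R^(3/2)
-4447 + a(-1) = -4447 + (-1)^(3/2) = -4447 - I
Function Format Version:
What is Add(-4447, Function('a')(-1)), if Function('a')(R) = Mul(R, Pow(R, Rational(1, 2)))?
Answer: Add(-4447, Mul(-1, I)) ≈ Add(-4447.0, Mul(-1.0000, I))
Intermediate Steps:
Function('a')(R) = Pow(R, Rational(3, 2))
Add(-4447, Function('a')(-1)) = Add(-4447, Pow(-1, Rational(3, 2))) = Add(-4447, Mul(-1, I))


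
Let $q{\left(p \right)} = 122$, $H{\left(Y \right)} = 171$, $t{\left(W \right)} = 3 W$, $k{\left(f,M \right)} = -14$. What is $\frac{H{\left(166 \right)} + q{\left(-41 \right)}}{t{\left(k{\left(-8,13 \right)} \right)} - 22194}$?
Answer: $- \frac{293}{22236} \approx -0.013177$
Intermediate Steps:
$\frac{H{\left(166 \right)} + q{\left(-41 \right)}}{t{\left(k{\left(-8,13 \right)} \right)} - 22194} = \frac{171 + 122}{3 \left(-14\right) - 22194} = \frac{293}{-42 - 22194} = \frac{293}{-22236} = 293 \left(- \frac{1}{22236}\right) = - \frac{293}{22236}$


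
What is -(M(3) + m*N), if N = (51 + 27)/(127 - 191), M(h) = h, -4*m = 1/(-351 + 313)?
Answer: -14553/4864 ≈ -2.9920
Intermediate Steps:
m = 1/152 (m = -1/(4*(-351 + 313)) = -1/4/(-38) = -1/4*(-1/38) = 1/152 ≈ 0.0065789)
N = -39/32 (N = 78/(-64) = 78*(-1/64) = -39/32 ≈ -1.2188)
-(M(3) + m*N) = -(3 + (1/152)*(-39/32)) = -(3 - 39/4864) = -1*14553/4864 = -14553/4864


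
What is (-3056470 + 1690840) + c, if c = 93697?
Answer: -1271933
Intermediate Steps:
(-3056470 + 1690840) + c = (-3056470 + 1690840) + 93697 = -1365630 + 93697 = -1271933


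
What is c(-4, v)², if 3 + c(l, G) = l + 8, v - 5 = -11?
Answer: 1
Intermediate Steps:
v = -6 (v = 5 - 11 = -6)
c(l, G) = 5 + l (c(l, G) = -3 + (l + 8) = -3 + (8 + l) = 5 + l)
c(-4, v)² = (5 - 4)² = 1² = 1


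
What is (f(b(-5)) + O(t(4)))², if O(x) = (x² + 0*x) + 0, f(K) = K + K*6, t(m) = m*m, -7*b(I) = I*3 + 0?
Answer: 73441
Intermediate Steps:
b(I) = -3*I/7 (b(I) = -(I*3 + 0)/7 = -(3*I + 0)/7 = -3*I/7)
t(m) = m²
f(K) = 7*K (f(K) = K + 6*K = 7*K)
O(x) = x² (O(x) = (x² + 0) + 0 = x² + 0 = x²)
(f(b(-5)) + O(t(4)))² = (7*(-3/7*(-5)) + (4²)²)² = (7*(15/7) + 16²)² = (15 + 256)² = 271² = 73441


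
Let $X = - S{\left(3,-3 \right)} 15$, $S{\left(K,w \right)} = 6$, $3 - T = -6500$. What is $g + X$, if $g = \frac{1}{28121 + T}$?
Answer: $- \frac{3116159}{34624} \approx -90.0$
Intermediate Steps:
$T = 6503$ ($T = 3 - -6500 = 3 + 6500 = 6503$)
$g = \frac{1}{34624}$ ($g = \frac{1}{28121 + 6503} = \frac{1}{34624} \approx 2.8882 \cdot 10^{-5}$)
$X = -90$ ($X = \left(-1\right) 6 \cdot 15 = \left(-6\right) 15 = -90$)
$g + X = \frac{1}{34624} - 90 = - \frac{3116159}{34624}$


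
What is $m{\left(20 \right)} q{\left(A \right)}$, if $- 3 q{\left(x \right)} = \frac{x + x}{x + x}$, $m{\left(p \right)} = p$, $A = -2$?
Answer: $- \frac{20}{3} \approx -6.6667$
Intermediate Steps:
$q{\left(x \right)} = - \frac{1}{3}$ ($q{\left(x \right)} = - \frac{\left(x + x\right) \frac{1}{x + x}}{3} = - \frac{2 x \frac{1}{2 x}}{3} = \left(- \frac{1}{3}\right) 1 = - \frac{1}{3}$)
$m{\left(20 \right)} q{\left(A \right)} = 20 \left(- \frac{1}{3}\right) = - \frac{20}{3}$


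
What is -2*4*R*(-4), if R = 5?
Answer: 160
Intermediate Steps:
-2*4*R*(-4) = -2*4*5*(-4) = -40*(-4) = -2*(-80) = 160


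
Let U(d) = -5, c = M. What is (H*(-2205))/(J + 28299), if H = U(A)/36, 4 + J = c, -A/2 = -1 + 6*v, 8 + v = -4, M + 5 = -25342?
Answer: 1225/11792 ≈ 0.10388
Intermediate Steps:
M = -25347 (M = -5 - 25342 = -25347)
c = -25347
v = -12 (v = -8 - 4 = -12)
A = 146 (A = -2*(-1 + 6*(-12)) = -2*(-1 - 72) = -2*(-73) = 146)
J = -25351 (J = -4 - 25347 = -25351)
H = -5/36 ≈ -0.13889
(H*(-2205))/(J + 28299) = (-5/36*(-2205))/(-25351 + 28299) = (1225/4)/2948 = (1225/4)*(1/2948) = 1225/11792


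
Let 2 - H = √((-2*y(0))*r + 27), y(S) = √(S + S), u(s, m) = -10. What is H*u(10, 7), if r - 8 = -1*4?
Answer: -20 + 30*√3 ≈ 31.962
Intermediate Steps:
r = 4 (r = 8 - 1*4 = 8 - 4 = 4)
y(S) = √2*√S (y(S) = √(2*S) = √2*√S)
H = 2 - 3*√3 (H = 2 - √(-2*√2*√0*4 + 27) = 2 - √(-2*√2*0*4 + 27) = 2 - √(-2*0*4 + 27) = 2 - √(0*4 + 27) = 2 - √(0 + 27) = 2 - √27 = 2 - 3*√3 ≈ -3.1962)
H*u(10, 7) = (2 - 3*√3)*(-10) = -20 + 30*√3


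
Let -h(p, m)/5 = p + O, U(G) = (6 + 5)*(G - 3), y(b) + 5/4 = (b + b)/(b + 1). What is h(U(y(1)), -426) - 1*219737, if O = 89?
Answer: -880013/4 ≈ -2.2000e+5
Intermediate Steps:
y(b) = -5/4 + 2*b/(1 + b) (y(b) = -5/4 + (b + b)/(b + 1) = -5/4 + (2*b)/(1 + b) = -5/4 + 2*b/(1 + b))
U(G) = -33 + 11*G (U(G) = 11*(-3 + G) = -33 + 11*G)
h(p, m) = -445 - 5*p (h(p, m) = -5*(p + 89) = -5*(89 + p) = -445 - 5*p)
h(U(y(1)), -426) - 1*219737 = (-445 - 5*(-33 + 11*((-5 + 3*1)/(4*(1 + 1))))) - 1*219737 = (-445 - 5*(-33 + 11*((1/4)*(-5 + 3)/2))) - 219737 = (-445 - 5*(-33 + 11*((1/4)*(1/2)*(-2)))) - 219737 = (-445 - 5*(-33 + 11*(-1/4))) - 219737 = (-445 - 5*(-33 - 11/4)) - 219737 = (-445 - 5*(-143/4)) - 219737 = (-445 + 715/4) - 219737 = -1065/4 - 219737 = -880013/4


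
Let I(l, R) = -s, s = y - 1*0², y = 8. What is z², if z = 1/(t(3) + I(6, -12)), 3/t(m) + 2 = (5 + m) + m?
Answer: 9/529 ≈ 0.017013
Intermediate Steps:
t(m) = 3/(3 + 2*m) (t(m) = 3/(-2 + ((5 + m) + m)) = 3/(-2 + (5 + 2*m)) = 3/(3 + 2*m))
s = 8 (s = 8 - 1*0² = 8 - 1*0 = 8 + 0 = 8)
I(l, R) = -8 (I(l, R) = -1*8 = -8)
z = -3/23 (z = 1/(3/(3 + 2*3) - 8) = 1/(3/(3 + 6) - 8) = 1/(3/9 - 8) = 1/(3*(⅑) - 8) = 1/(⅓ - 8) = 1/(-23/3) = -3/23 ≈ -0.13043)
z² = (-3/23)² = 9/529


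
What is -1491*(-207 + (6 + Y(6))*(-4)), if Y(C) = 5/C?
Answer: 349391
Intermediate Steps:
-1491*(-207 + (6 + Y(6))*(-4)) = -1491*(-207 + (6 + 5/6)*(-4)) = -1491*(-207 + (6 + 5*(⅙))*(-4)) = -1491*(-207 + (6 + ⅚)*(-4)) = -1491*(-207 + (41/6)*(-4)) = -1491*(-207 - 82/3) = -1491*(-703/3) = 349391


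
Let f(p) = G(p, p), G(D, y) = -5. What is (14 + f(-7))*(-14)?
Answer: -126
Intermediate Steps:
f(p) = -5
(14 + f(-7))*(-14) = (14 - 5)*(-14) = 9*(-14) = -126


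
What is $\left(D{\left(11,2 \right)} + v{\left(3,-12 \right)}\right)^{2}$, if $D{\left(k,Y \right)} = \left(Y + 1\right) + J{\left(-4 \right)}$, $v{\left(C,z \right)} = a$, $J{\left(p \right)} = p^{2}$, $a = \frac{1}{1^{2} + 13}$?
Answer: $\frac{71289}{196} \approx 363.72$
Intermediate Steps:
$a = \frac{1}{14}$ ($a = \frac{1}{1 + 13} = \frac{1}{14} \approx 0.071429$)
$v{\left(C,z \right)} = \frac{1}{14}$
$D{\left(k,Y \right)} = 17 + Y$ ($D{\left(k,Y \right)} = \left(Y + 1\right) + \left(-4\right)^{2} = \left(1 + Y\right) + 16 = 17 + Y$)
$\left(D{\left(11,2 \right)} + v{\left(3,-12 \right)}\right)^{2} = \left(\left(17 + 2\right) + \frac{1}{14}\right)^{2} = \left(19 + \frac{1}{14}\right)^{2} = \left(\frac{267}{14}\right)^{2} = \frac{71289}{196}$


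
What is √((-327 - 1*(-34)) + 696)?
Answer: √403 ≈ 20.075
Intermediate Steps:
√((-327 - 1*(-34)) + 696) = √((-327 + 34) + 696) = √(-293 + 696) = √403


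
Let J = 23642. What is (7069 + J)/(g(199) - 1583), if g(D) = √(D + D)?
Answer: -48615513/2505491 - 30711*√398/2505491 ≈ -19.648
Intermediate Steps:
g(D) = √2*√D (g(D) = √(2*D) = √2*√D)
(7069 + J)/(g(199) - 1583) = (7069 + 23642)/(√2*√199 - 1583) = 30711/(√398 - 1583) = 30711/(-1583 + √398)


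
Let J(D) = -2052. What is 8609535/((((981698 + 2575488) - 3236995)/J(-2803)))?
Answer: -17666765820/320191 ≈ -55176.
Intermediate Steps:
8609535/((((981698 + 2575488) - 3236995)/J(-2803))) = 8609535/((((981698 + 2575488) - 3236995)/(-2052))) = 8609535/(((3557186 - 3236995)*(-1/2052))) = 8609535/((320191*(-1/2052))) = 8609535/(-320191/2052) = 8609535*(-2052/320191) = -17666765820/320191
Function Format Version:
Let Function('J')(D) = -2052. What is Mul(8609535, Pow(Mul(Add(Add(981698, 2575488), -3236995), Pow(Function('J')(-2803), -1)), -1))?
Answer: Rational(-17666765820, 320191) ≈ -55176.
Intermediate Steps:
Mul(8609535, Pow(Mul(Add(Add(981698, 2575488), -3236995), Pow(Function('J')(-2803), -1)), -1)) = Mul(8609535, Pow(Mul(Add(Add(981698, 2575488), -3236995), Pow(-2052, -1)), -1)) = Mul(8609535, Pow(Mul(Add(3557186, -3236995), Rational(-1, 2052)), -1)) = Mul(8609535, Pow(Mul(320191, Rational(-1, 2052)), -1)) = Mul(8609535, Pow(Rational(-320191, 2052), -1)) = Mul(8609535, Rational(-2052, 320191)) = Rational(-17666765820, 320191)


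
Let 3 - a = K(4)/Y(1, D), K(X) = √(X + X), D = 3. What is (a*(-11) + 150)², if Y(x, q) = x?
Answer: 14657 + 5148*√2 ≈ 21937.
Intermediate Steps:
K(X) = √2*√X (K(X) = √(2*X) = √2*√X)
a = 3 - 2*√2 (a = 3 - √2*√4/1 = 3 - √2*2 = 3 - 2*√2 ≈ 0.17157)
(a*(-11) + 150)² = ((3 - 2*√2)*(-11) + 150)² = ((-33 + 22*√2) + 150)² = (117 + 22*√2)²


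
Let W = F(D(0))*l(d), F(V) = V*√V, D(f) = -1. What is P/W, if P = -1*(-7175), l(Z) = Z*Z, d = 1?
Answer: 7175*I ≈ 7175.0*I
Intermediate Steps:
F(V) = V^(3/2)
l(Z) = Z²
P = 7175
W = -I (W = (-1)^(3/2)*1² = -I*1 = -I ≈ -1.0*I)
P/W = 7175/((-I)) = 7175*I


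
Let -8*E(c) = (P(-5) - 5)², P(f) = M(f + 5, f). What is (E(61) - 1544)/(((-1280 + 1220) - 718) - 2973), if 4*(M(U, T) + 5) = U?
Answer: 283/682 ≈ 0.41496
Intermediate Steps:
M(U, T) = -5 + U/4
P(f) = -15/4 + f/4 (P(f) = -5 + (f + 5)/4 = -5 + (5 + f)/4 = -5 + (5/4 + f/4) = -15/4 + f/4)
E(c) = -25/2 (E(c) = -((-15/4 + (¼)*(-5)) - 5)²/8 = -((-15/4 - 5/4) - 5)²/8 = -(-5 - 5)²/8 = -⅛*(-10)² = -⅛*100 = -25/2)
(E(61) - 1544)/(((-1280 + 1220) - 718) - 2973) = (-25/2 - 1544)/(((-1280 + 1220) - 718) - 2973) = -3113/(2*((-60 - 718) - 2973)) = -3113/(2*(-778 - 2973)) = -3113/2/(-3751) = -3113/2*(-1/3751) = 283/682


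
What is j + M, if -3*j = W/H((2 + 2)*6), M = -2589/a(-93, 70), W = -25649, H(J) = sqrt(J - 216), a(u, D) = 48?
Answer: -863/16 - 25649*I*sqrt(3)/72 ≈ -53.938 - 617.02*I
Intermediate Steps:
H(J) = sqrt(-216 + J)
M = -863/16 (M = -2589/48 = -2589*1/48 = -863/16 ≈ -53.938)
j = -25649*I*sqrt(3)/72 (j = -(-25649)/(3*(sqrt(-216 + (2 + 2)*6))) = -(-25649)/(3*(sqrt(-216 + 4*6))) = -(-25649)/(3*(sqrt(-216 + 24))) = -(-25649)/(3*(sqrt(-192))) = -(-25649)/(3*(8*I*sqrt(3))) = -(-25649)*(-I*sqrt(3)/24)/3 = -25649*I*sqrt(3)/72 ≈ -617.02*I)
j + M = -25649*I*sqrt(3)/72 - 863/16 = -863/16 - 25649*I*sqrt(3)/72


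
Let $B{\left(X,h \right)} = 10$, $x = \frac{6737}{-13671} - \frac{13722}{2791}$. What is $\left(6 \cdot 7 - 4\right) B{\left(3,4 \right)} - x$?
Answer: $\frac{14705585609}{38155761} \approx 385.41$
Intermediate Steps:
$x = - \frac{206396429}{38155761}$ ($x = 6737 \left(- \frac{1}{13671}\right) - \frac{13722}{2791} = - \frac{6737}{13671} - \frac{13722}{2791} = - \frac{206396429}{38155761} \approx -5.4093$)
$\left(6 \cdot 7 - 4\right) B{\left(3,4 \right)} - x = \left(6 \cdot 7 - 4\right) 10 - - \frac{206396429}{38155761} = \left(42 - 4\right) 10 + \frac{206396429}{38155761} = 38 \cdot 10 + \frac{206396429}{38155761} = 380 + \frac{206396429}{38155761} = \frac{14705585609}{38155761}$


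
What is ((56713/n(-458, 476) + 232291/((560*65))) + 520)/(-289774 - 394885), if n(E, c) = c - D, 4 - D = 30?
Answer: -5841409641/6255318487600 ≈ -0.00093383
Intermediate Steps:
D = -26 (D = 4 - 1*30 = 4 - 30 = -26)
n(E, c) = 26 + c (n(E, c) = c - 1*(-26) = c + 26 = 26 + c)
((56713/n(-458, 476) + 232291/((560*65))) + 520)/(-289774 - 394885) = ((56713/(26 + 476) + 232291/((560*65))) + 520)/(-289774 - 394885) = ((56713/502 + 232291/36400) + 520)/(-684659) = ((56713*(1/502) + 232291*(1/36400)) + 520)*(-1/684659) = ((56713/502 + 232291/36400) + 520)*(-1/684659) = (1090481641/9136400 + 520)*(-1/684659) = (5841409641/9136400)*(-1/684659) = -5841409641/6255318487600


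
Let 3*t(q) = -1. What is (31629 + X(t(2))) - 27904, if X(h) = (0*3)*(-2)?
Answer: 3725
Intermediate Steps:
t(q) = -⅓ (t(q) = (⅓)*(-1) = -⅓)
X(h) = 0 (X(h) = 0*(-2) = 0)
(31629 + X(t(2))) - 27904 = (31629 + 0) - 27904 = 31629 - 27904 = 3725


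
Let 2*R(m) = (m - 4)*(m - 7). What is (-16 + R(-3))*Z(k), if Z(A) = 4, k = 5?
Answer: 76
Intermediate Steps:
R(m) = (-7 + m)*(-4 + m)/2 (R(m) = ((m - 4)*(m - 7))/2 = ((-4 + m)*(-7 + m))/2 = ((-7 + m)*(-4 + m))/2 = (-7 + m)*(-4 + m)/2)
(-16 + R(-3))*Z(k) = (-16 + (14 + (1/2)*(-3)**2 - 11/2*(-3)))*4 = (-16 + (14 + (1/2)*9 + 33/2))*4 = (-16 + (14 + 9/2 + 33/2))*4 = (-16 + 35)*4 = 19*4 = 76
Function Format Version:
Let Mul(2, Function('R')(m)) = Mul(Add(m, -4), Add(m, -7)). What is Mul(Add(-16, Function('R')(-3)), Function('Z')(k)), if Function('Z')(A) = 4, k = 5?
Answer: 76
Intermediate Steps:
Function('R')(m) = Mul(Rational(1, 2), Add(-7, m), Add(-4, m)) (Function('R')(m) = Mul(Rational(1, 2), Mul(Add(m, -4), Add(m, -7))) = Mul(Rational(1, 2), Mul(Add(-4, m), Add(-7, m))) = Mul(Rational(1, 2), Mul(Add(-7, m), Add(-4, m))) = Mul(Rational(1, 2), Add(-7, m), Add(-4, m)))
Mul(Add(-16, Function('R')(-3)), Function('Z')(k)) = Mul(Add(-16, Add(14, Mul(Rational(1, 2), Pow(-3, 2)), Mul(Rational(-11, 2), -3))), 4) = Mul(Add(-16, Add(14, Mul(Rational(1, 2), 9), Rational(33, 2))), 4) = Mul(Add(-16, Add(14, Rational(9, 2), Rational(33, 2))), 4) = Mul(Add(-16, 35), 4) = Mul(19, 4) = 76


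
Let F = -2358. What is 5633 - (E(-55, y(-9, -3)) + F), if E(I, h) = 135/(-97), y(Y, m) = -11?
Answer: 775262/97 ≈ 7992.4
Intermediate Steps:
E(I, h) = -135/97 (E(I, h) = 135*(-1/97) = -135/97)
5633 - (E(-55, y(-9, -3)) + F) = 5633 - (-135/97 - 2358) = 5633 - 1*(-228861/97) = 5633 + 228861/97 = 775262/97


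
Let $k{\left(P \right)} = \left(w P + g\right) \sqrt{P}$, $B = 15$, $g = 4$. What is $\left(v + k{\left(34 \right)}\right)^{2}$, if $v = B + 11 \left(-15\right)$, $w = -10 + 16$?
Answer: $1493476 - 62400 \sqrt{34} \approx 1.1296 \cdot 10^{6}$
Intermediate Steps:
$w = 6$
$v = -150$ ($v = 15 + 11 \left(-15\right) = 15 - 165 = -150$)
$k{\left(P \right)} = \sqrt{P} \left(4 + 6 P\right)$ ($k{\left(P \right)} = \left(6 P + 4\right) \sqrt{P} = \left(4 + 6 P\right) \sqrt{P} = \sqrt{P} \left(4 + 6 P\right)$)
$\left(v + k{\left(34 \right)}\right)^{2} = \left(-150 + \sqrt{34} \left(4 + 6 \cdot 34\right)\right)^{2} = \left(-150 + \sqrt{34} \left(4 + 204\right)\right)^{2} = \left(-150 + \sqrt{34} \cdot 208\right)^{2} = \left(-150 + 208 \sqrt{34}\right)^{2}$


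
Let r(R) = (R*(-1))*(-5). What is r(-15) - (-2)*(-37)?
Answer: -149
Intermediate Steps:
r(R) = 5*R (r(R) = -R*(-5) = 5*R)
r(-15) - (-2)*(-37) = 5*(-15) - (-2)*(-37) = -75 - 1*74 = -75 - 74 = -149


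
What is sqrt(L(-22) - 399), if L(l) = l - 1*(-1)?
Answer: 2*I*sqrt(105) ≈ 20.494*I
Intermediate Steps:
L(l) = 1 + l (L(l) = l + 1 = 1 + l)
sqrt(L(-22) - 399) = sqrt((1 - 22) - 399) = sqrt(-21 - 399) = sqrt(-420) = 2*I*sqrt(105)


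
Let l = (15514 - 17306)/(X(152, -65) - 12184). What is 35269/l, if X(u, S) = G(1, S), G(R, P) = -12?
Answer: 107535181/448 ≈ 2.4003e+5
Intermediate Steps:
X(u, S) = -12
l = 448/3049 (l = (15514 - 17306)/(-12 - 12184) = -1792/(-12196) = -1792*(-1/12196) = 448/3049 ≈ 0.14693)
35269/l = 35269/(448/3049) = 35269*(3049/448) = 107535181/448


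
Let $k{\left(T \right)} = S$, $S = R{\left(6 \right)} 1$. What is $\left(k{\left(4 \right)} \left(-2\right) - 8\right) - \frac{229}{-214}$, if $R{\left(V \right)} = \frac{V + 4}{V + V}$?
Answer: $- \frac{5519}{642} \approx -8.5966$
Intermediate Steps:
$R{\left(V \right)} = \frac{4 + V}{2 V}$
$S = \frac{5}{6}$ ($S = \frac{4 + 6}{2 \cdot 6} \cdot 1 = \frac{1}{2} \cdot \frac{1}{6} \cdot 10 \cdot 1 = \frac{5}{6} \cdot 1 = \frac{5}{6} \approx 0.83333$)
$k{\left(T \right)} = \frac{5}{6}$
$\left(k{\left(4 \right)} \left(-2\right) - 8\right) - \frac{229}{-214} = \left(\frac{5}{6} \left(-2\right) - 8\right) - \frac{229}{-214} = \left(- \frac{5}{3} - 8\right) - 229 \left(- \frac{1}{214}\right) = - \frac{29}{3} - - \frac{229}{214} = - \frac{29}{3} + \frac{229}{214} = - \frac{5519}{642}$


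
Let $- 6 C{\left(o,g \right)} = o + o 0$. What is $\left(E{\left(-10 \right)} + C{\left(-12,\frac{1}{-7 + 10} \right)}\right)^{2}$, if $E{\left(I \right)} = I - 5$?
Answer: $169$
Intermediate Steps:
$C{\left(o,g \right)} = - \frac{o}{6}$ ($C{\left(o,g \right)} = - \frac{o + o 0}{6} = - \frac{o + 0}{6} = - \frac{o}{6}$)
$E{\left(I \right)} = -5 + I$
$\left(E{\left(-10 \right)} + C{\left(-12,\frac{1}{-7 + 10} \right)}\right)^{2} = \left(\left(-5 - 10\right) - -2\right)^{2} = \left(-15 + 2\right)^{2} = \left(-13\right)^{2} = 169$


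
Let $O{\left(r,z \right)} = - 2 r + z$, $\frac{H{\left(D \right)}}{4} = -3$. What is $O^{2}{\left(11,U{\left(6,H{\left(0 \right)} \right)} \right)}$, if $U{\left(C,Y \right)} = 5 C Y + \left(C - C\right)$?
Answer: $145924$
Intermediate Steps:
$H{\left(D \right)} = -12$ ($H{\left(D \right)} = 4 \left(-3\right) = -12$)
$U{\left(C,Y \right)} = 5 C Y$ ($U{\left(C,Y \right)} = 5 C Y + 0 = 5 C Y$)
$O{\left(r,z \right)} = z - 2 r$
$O^{2}{\left(11,U{\left(6,H{\left(0 \right)} \right)} \right)} = \left(5 \cdot 6 \left(-12\right) - 22\right)^{2} = \left(-360 - 22\right)^{2} = \left(-382\right)^{2} = 145924$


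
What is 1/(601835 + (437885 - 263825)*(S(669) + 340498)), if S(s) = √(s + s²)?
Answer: 11853536743/702528950593828034645 - 34812*√448230/702528950593828034645 ≈ 1.6840e-11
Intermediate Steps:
1/(601835 + (437885 - 263825)*(S(669) + 340498)) = 1/(601835 + (437885 - 263825)*(√(669*(1 + 669)) + 340498)) = 1/(601835 + 174060*(√(669*670) + 340498)) = 1/(601835 + 174060*(√448230 + 340498)) = 1/(601835 + 174060*(340498 + √448230)) = 1/(601835 + (59267081880 + 174060*√448230)) = 1/(59267683715 + 174060*√448230)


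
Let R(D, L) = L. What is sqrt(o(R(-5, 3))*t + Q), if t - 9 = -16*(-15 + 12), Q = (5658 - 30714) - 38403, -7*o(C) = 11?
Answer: 2*I*sqrt(778470)/7 ≈ 252.09*I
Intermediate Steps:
o(C) = -11/7 (o(C) = -1/7*11 = -11/7)
Q = -63459 (Q = -25056 - 38403 = -63459)
t = 57 (t = 9 - 16*(-15 + 12) = 9 - 16*(-3) = 9 + 48 = 57)
sqrt(o(R(-5, 3))*t + Q) = sqrt(-11/7*57 - 63459) = sqrt(-627/7 - 63459) = sqrt(-444840/7) = 2*I*sqrt(778470)/7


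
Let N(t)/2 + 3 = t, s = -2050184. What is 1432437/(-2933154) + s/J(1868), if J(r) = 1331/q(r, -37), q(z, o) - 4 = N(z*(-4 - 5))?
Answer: 67403376895041563/1301342658 ≈ 5.1795e+7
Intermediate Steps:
N(t) = -6 + 2*t
q(z, o) = -2 - 18*z (q(z, o) = 4 + (-6 + 2*(z*(-4 - 5))) = 4 + (-6 + 2*(z*(-9))) = 4 + (-6 + 2*(-9*z)) = 4 + (-6 - 18*z) = -2 - 18*z)
J(r) = 1331/(-2 - 18*r)
1432437/(-2933154) + s/J(1868) = 1432437/(-2933154) - 2050184/(1331/(2*(-1 - 9*1868))) = 1432437*(-1/2933154) - 2050184/(1331/(2*(-1 - 16812))) = -477479/977718 - 2050184/((1331/2)/(-16813)) = -477479/977718 - 2050184/((1331/2)*(-1/16813)) = -477479/977718 - 2050184/(-1331/33626) = -477479/977718 - 2050184*(-33626/1331) = -477479/977718 + 68939487184/1331 = 67403376895041563/1301342658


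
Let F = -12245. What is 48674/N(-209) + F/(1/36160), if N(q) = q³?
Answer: -4042276991205474/9129329 ≈ -4.4278e+8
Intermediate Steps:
48674/N(-209) + F/(1/36160) = 48674/((-209)³) - 12245/(1/36160) = 48674/(-9129329) - 12245/1/36160 = 48674*(-1/9129329) - 12245*36160 = -48674/9129329 - 442779200 = -4042276991205474/9129329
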